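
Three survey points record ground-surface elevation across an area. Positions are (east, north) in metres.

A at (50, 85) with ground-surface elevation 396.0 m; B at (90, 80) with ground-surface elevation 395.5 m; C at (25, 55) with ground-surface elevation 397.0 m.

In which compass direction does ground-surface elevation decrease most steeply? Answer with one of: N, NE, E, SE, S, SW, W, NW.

Taking A as reference: B−A = (40, -5, -0.5); C−A = (-25, -30, +1.0).
Solve a·Δx + b·Δy = Δz: det = 40·(-30) − (-25)·(-5) = -1325.
∂z/∂x = [(-0.5)·(-30) − (+1.0)·(-5)] / -1325 = -0.01509
∂z/∂y = [40·(+1.0) − (-25)·(-0.5)] / -1325 = -0.02075
Steepest decrease is along −∇f = (+0.01509 E, +0.02075 N) → northeast.

NE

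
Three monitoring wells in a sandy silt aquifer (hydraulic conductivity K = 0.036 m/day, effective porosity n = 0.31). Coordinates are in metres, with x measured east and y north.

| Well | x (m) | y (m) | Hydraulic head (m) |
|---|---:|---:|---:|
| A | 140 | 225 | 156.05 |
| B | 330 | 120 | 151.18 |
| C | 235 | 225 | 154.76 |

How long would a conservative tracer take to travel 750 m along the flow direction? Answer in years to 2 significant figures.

Differences from A: to B (Δx, Δy, Δh) = (190, -105, -4.87); to C = (95, 0, -1.29).
Determinant of the coordinate differences = 190·0 − 95·(-105) = 9975.
∂h/∂x = [(-4.87)·0 − (-1.29)·(-105)] / 9975 = -0.01358
∂h/∂y = [190·(-1.29) − 95·(-4.87)] / 9975 = +0.02181
|∇h| = √(-0.01358² + 0.02181²) = 0.02569
Seepage velocity v = K·i/n = 0.036 × 0.02569 / 0.31 = 0.002983 m/day.
t = 750 / 0.002983 = 2.514e+05 days = 688 years.

690 years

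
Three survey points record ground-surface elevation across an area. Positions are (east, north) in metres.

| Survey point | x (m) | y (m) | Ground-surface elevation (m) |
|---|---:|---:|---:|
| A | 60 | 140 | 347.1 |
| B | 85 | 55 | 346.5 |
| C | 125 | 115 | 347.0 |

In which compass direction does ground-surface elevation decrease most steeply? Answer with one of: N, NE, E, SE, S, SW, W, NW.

S

Differences from A: to B (Δx, Δy, Δh) = (25, -85, -0.6); to C = (65, -25, -0.1).
Solve a·Δx + b·Δy = Δz: det = 25·(-25) − 65·(-85) = 4900.
∂z/∂x = [(-0.6)·(-25) − (-0.1)·(-85)] / 4900 = +0.001327
∂z/∂y = [25·(-0.1) − 65·(-0.6)] / 4900 = +0.007449
Steepest decrease is along −∇f = (-0.001327 E, -0.007449 N) → south.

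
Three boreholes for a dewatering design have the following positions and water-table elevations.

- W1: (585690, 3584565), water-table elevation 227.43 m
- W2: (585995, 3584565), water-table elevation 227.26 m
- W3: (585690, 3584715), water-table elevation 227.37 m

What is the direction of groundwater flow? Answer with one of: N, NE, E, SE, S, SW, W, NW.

NE

∂h/∂x = (227.26 − 227.43) / (585995 − 585690) = -0.0005574
∂h/∂y = (227.37 − 227.43) / (3584715 − 3584565) = -0.0004000
Flow = −∇h = (+0.0005574 east, +0.0004000 north), which points northeast.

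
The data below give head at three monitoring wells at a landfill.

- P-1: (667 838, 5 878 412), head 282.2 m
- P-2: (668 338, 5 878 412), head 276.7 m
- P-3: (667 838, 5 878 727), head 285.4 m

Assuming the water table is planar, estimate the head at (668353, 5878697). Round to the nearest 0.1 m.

279.4 m

∂h/∂x = (276.7 − 282.2) / (668338 − 667838) = -0.01100
∂h/∂y = (285.4 − 282.2) / (5878727 − 5878412) = +0.01016
h(668353, 5878697) = 282.2 + (-0.01100)·(515) + (+0.01016)·(285) = 282.2 -5.665 +2.895 = 279.430 m.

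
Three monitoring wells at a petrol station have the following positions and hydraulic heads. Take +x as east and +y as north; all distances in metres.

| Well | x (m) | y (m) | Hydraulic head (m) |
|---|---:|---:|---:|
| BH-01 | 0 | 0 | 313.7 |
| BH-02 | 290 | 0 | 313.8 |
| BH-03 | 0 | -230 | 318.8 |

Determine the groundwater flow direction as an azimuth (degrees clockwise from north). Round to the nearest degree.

∂h/∂x = (313.8 − 313.7) / (290 − 0) = +0.0003448
∂h/∂y = (318.8 − 313.7) / (-230 − 0) = -0.02217
Flow direction (−∇h) has components (-0.0003448 E, +0.02217 N).
Azimuth = atan2(E, N) = atan2(-0.0003448, +0.02217) = 359.1° ≈ 359°.

359°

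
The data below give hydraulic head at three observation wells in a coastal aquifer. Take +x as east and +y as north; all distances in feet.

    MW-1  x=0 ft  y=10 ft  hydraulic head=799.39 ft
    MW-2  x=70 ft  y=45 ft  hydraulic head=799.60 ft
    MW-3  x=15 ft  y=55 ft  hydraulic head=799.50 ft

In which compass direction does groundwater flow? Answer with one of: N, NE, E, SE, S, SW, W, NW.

SW

With h = a·x + b·y + c and MW-1 as origin, the differences give:
  70·a + 35·b = +0.21
  15·a + 45·b = +0.11
Eliminate b (×45 and ×35, subtract): 2625·a = 5.600 → a = ∂h/∂x = +0.002133
Back-substitute: b = ∂h/∂y = +0.001733.
Flow = −∇h = (-0.002133 east, -0.001733 north), which points southwest.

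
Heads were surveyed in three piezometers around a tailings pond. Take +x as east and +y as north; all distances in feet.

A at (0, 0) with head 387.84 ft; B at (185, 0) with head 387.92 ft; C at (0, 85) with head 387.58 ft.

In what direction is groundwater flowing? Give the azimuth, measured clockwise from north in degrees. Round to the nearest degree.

∂h/∂x = (387.92 − 387.84) / (185 − 0) = +0.0004324
∂h/∂y = (387.58 − 387.84) / (85 − 0) = -0.003059
Flow direction (−∇h) has components (-0.0004324 E, +0.003059 N).
Azimuth = atan2(E, N) = atan2(-0.0004324, +0.003059) = 352.0° ≈ 352°.

352°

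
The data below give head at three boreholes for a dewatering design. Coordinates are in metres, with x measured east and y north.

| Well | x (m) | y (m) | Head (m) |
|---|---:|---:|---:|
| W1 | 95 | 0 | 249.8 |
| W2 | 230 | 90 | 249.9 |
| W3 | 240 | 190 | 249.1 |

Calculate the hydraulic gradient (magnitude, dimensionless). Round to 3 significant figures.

0.0108

Differences from W1: to W2 (Δx, Δy, Δh) = (135, 90, +0.1); to W3 = (145, 190, -0.7).
Determinant of the coordinate differences = 135·190 − 145·90 = 12600.
∂h/∂x = [(+0.1)·190 − (-0.7)·90] / 12600 = +0.006508
∂h/∂y = [135·(-0.7) − 145·(+0.1)] / 12600 = -0.008651
|∇h| = √(0.006508² + -0.008651²) = 0.01083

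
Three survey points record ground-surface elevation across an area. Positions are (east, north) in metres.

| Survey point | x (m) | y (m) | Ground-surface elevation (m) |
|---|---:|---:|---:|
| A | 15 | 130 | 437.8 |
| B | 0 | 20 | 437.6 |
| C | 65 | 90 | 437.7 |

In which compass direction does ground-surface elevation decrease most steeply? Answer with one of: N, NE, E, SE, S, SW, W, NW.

With z = a·x + b·y + c and A as origin, the differences give:
  (-15)·a + (-110)·b = -0.2
  50·a + (-40)·b = -0.1
Eliminate b (×(-40) and ×(-110), subtract): 6100·a = -3.00 → a = ∂z/∂x = -0.0004918
Back-substitute: b = ∂z/∂y = +0.001885.
Steepest decrease is along −∇f = (+0.0004918 E, -0.001885 N) → south.

S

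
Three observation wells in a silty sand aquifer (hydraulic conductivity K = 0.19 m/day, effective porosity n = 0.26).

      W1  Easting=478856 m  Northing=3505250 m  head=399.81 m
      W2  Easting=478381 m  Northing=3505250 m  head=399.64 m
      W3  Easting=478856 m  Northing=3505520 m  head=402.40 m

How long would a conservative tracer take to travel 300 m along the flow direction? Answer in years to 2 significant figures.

∂h/∂x = (399.64 − 399.81) / (478381 − 478856) = +0.0003579
∂h/∂y = (402.40 − 399.81) / (3505520 − 3505250) = +0.009593
|∇h| = √(0.0003579² + 0.009593²) = 0.0096
Seepage velocity v = K·i/n = 0.19 × 0.0096 / 0.26 = 0.007015 m/day.
t = 300 / 0.007015 = 4.277e+04 days = 117 years.

120 years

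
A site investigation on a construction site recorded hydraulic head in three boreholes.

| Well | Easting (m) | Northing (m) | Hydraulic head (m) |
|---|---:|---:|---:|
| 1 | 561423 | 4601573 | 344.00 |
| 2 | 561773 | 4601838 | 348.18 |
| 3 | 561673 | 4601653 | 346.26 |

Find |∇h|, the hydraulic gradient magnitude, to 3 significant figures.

0.00959

Differences from 1: to 2 (Δx, Δy, Δh) = (350, 265, +4.18); to 3 = (250, 80, +2.26).
Solve a·Δx + b·Δy = Δh: det = 350·80 − 250·265 = -38250.
∂h/∂x = [(+4.18)·80 − (+2.26)·265] / -38250 = +0.006915
∂h/∂y = [350·(+2.26) − 250·(+4.18)] / -38250 = +0.006641
|∇h| = √(0.006915² + 0.006641²) = 0.009587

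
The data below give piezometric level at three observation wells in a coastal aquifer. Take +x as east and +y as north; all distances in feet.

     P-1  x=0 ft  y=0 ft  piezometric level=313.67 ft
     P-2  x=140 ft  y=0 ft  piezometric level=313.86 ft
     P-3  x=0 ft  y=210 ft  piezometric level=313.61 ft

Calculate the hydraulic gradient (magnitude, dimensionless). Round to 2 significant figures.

0.0014

∂h/∂x = (313.86 − 313.67) / (140 − 0) = +0.001357
∂h/∂y = (313.61 − 313.67) / (210 − 0) = -0.0002857
|∇h| = √(0.001357² + -0.0002857²) = 0.001387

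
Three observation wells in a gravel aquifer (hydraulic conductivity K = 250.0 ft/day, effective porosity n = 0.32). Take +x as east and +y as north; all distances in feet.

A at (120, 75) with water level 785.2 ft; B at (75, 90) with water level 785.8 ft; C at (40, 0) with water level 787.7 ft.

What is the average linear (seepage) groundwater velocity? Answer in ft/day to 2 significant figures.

Taking A as reference: B−A = (-45, 15, +0.6); C−A = (-80, -75, +2.5).
Determinant of the coordinate differences = (-45)·(-75) − (-80)·15 = 4575.
∂h/∂x = [(+0.6)·(-75) − (+2.5)·15] / 4575 = -0.01803
∂h/∂y = [(-45)·(+2.5) − (-80)·(+0.6)] / 4575 = -0.01410
|∇h| = √(-0.01803² + -0.01410²) = 0.02289
Seepage velocity v = K·i/n = 250.0 × 0.02289 / 0.32 = 17.88 ft/day.

18 ft/day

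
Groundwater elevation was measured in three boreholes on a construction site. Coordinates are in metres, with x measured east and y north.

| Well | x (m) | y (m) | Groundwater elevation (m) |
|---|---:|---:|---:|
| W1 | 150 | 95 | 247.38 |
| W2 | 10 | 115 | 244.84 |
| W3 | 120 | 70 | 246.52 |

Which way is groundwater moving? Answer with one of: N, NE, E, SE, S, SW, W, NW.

SW

Differences from W1: to W2 (Δx, Δy, Δh) = (-140, 20, -2.54); to W3 = (-30, -25, -0.86).
Determinant of the coordinate differences = (-140)·(-25) − (-30)·20 = 4100.
∂h/∂x = [(-2.54)·(-25) − (-0.86)·20] / 4100 = +0.01968
∂h/∂y = [(-140)·(-0.86) − (-30)·(-2.54)] / 4100 = +0.01078
Flow = −∇h = (-0.01968 east, -0.01078 north), which points southwest.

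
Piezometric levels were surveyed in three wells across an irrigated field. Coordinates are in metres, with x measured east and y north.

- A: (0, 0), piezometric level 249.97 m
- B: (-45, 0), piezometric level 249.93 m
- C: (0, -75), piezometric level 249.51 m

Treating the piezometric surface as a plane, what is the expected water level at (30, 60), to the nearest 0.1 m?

250.4 m

∂h/∂x = (249.93 − 249.97) / (-45 − 0) = +0.0008889
∂h/∂y = (249.51 − 249.97) / (-75 − 0) = +0.006133
h(30, 60) = 249.97 + (+0.0008889)·(30) + (+0.006133)·(60) = 249.97 +0.027 +0.368 = 250.365 m.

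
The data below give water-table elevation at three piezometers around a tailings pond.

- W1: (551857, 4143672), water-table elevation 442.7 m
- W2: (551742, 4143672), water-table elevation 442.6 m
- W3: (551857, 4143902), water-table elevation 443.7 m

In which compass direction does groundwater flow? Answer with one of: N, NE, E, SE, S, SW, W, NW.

∂h/∂x = (442.6 − 442.7) / (551742 − 551857) = +0.0008696
∂h/∂y = (443.7 − 442.7) / (4143902 − 4143672) = +0.004348
Flow = −∇h = (-0.0008696 east, -0.004348 north), which points south.

S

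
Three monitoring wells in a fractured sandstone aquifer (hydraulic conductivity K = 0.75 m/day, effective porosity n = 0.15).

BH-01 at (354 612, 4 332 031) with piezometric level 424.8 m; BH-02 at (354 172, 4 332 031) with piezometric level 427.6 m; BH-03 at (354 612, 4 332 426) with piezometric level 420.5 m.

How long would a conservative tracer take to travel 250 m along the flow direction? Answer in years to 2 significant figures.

11 years

∂h/∂x = (427.6 − 424.8) / (354172 − 354612) = -0.006364
∂h/∂y = (420.5 − 424.8) / (4332426 − 4332031) = -0.01089
|∇h| = √(-0.006364² + -0.01089²) = 0.01261
Seepage velocity v = K·i/n = 0.75 × 0.01261 / 0.15 = 0.06305 m/day.
t = 250 / 0.06305 = 3965 days = 10.9 years.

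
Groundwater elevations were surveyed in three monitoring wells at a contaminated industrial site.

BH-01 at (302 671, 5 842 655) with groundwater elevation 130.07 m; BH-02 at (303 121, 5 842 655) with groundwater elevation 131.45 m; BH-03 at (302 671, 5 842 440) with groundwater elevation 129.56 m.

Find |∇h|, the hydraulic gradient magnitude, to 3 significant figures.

0.00388

∂h/∂x = (131.45 − 130.07) / (303121 − 302671) = +0.003067
∂h/∂y = (129.56 − 130.07) / (5842440 − 5842655) = +0.002372
|∇h| = √(0.003067² + 0.002372²) = 0.003877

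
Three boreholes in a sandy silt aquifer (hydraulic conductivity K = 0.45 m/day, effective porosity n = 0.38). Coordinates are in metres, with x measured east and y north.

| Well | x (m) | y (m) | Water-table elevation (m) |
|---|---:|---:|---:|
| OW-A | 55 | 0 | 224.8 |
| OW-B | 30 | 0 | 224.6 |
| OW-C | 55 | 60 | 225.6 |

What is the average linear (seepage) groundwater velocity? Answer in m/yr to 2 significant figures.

6.7 m/yr

Taking OW-A as reference: OW-B−OW-A = (-25, 0, -0.2); OW-C−OW-A = (0, 60, +0.8).
Determinant of the coordinate differences = (-25)·60 − 0·0 = -1500.
∂h/∂x = [(-0.2)·60 − (+0.8)·0] / -1500 = +0.008000
∂h/∂y = [(-25)·(+0.8) − 0·(-0.2)] / -1500 = +0.01333
|∇h| = √(0.008000² + 0.01333²) = 0.01555
Seepage velocity v = K·i/n = 0.45 × 0.01555 / 0.38 = 0.01841 m/day = 6.724 m/yr.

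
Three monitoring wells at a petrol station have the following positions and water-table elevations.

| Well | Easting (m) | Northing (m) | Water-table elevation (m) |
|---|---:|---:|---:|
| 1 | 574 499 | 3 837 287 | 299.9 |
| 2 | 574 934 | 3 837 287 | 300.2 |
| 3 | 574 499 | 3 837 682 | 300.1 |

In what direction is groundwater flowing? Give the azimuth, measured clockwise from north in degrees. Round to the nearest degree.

234°

∂h/∂x = (300.2 − 299.9) / (574934 − 574499) = +0.0006897
∂h/∂y = (300.1 − 299.9) / (3837682 − 3837287) = +0.0005063
Flow direction (−∇h) has components (-0.0006897 E, -0.0005063 N).
Azimuth = atan2(E, N) = atan2(-0.0006897, -0.0005063) = 233.7° ≈ 234°.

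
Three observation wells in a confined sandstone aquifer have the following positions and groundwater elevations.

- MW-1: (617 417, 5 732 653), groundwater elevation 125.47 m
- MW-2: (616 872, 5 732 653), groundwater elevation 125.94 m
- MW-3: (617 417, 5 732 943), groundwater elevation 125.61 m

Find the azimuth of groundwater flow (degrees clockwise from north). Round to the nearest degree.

∂h/∂x = (125.94 − 125.47) / (616872 − 617417) = -0.0008624
∂h/∂y = (125.61 − 125.47) / (5732943 − 5732653) = +0.0004828
Flow direction (−∇h) has components (+0.0008624 E, -0.0004828 N).
Azimuth = atan2(E, N) = atan2(+0.0008624, -0.0004828) = 119.2° ≈ 119°.

119°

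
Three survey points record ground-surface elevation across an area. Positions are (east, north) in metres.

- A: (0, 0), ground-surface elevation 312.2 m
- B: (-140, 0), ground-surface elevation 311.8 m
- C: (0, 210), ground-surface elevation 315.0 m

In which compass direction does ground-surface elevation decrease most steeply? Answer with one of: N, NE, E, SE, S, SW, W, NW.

S

∂z/∂x = (311.8 − 312.2) / (-140 − 0) = +0.002857
∂z/∂y = (315.0 − 312.2) / (210 − 0) = +0.01333
Steepest decrease is along −∇f = (-0.002857 E, -0.01333 N) → south.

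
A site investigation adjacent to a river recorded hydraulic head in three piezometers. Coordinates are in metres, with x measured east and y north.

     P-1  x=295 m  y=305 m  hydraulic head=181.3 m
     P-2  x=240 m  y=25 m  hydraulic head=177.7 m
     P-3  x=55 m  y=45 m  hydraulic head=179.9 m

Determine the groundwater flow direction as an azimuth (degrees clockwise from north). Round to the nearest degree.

Three-point gradient (reference P-1): Δ to P-2 = (-55, -280, -3.6), Δ to P-3 = (-240, -260, -1.4).
∂h/∂x = -0.01028, ∂h/∂y = +0.01488 (det = -52900).
Flow direction (−∇h) has components (+0.01028 E, -0.01488 N).
Azimuth = atan2(E, N) = atan2(+0.01028, -0.01488) = 145.3° ≈ 145°.

145°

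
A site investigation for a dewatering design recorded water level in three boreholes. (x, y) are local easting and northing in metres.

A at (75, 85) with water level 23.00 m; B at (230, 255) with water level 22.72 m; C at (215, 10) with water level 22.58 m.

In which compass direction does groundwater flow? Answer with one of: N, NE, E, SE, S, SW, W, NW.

With h = a·x + b·y + c and A as origin, the differences give:
  155·a + 170·b = -0.28
  140·a + (-75)·b = -0.42
Eliminate b (×(-75) and ×170, subtract): -35425·a = 92.400 → a = ∂h/∂x = -0.002608
Back-substitute: b = ∂h/∂y = +0.0007311.
Flow = −∇h = (+0.002608 east, -0.0007311 north), which points east.

E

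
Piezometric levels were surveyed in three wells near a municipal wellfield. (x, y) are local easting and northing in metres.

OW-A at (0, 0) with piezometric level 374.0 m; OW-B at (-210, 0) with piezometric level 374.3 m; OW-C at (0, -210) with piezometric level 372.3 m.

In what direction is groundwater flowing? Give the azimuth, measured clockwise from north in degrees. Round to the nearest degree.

∂h/∂x = (374.3 − 374.0) / (-210 − 0) = -0.001429
∂h/∂y = (372.3 − 374.0) / (-210 − 0) = +0.008095
Flow direction (−∇h) has components (+0.001429 E, -0.008095 N).
Azimuth = atan2(E, N) = atan2(+0.001429, -0.008095) = 170.0° ≈ 170°.

170°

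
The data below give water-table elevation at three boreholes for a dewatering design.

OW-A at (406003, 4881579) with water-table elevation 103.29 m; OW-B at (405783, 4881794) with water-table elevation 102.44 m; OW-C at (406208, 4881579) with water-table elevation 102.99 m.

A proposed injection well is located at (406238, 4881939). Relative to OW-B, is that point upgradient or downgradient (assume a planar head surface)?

Differences from OW-A: to OW-B (Δx, Δy, Δh) = (-220, 215, -0.85); to OW-C = (205, 0, -0.30).
Determinant of the coordinate differences = (-220)·0 − 205·215 = -44075.
∂h/∂x = [(-0.85)·0 − (-0.30)·215] / -44075 = -0.001463
∂h/∂y = [(-220)·(-0.30) − 205·(-0.85)] / -44075 = -0.005451
Head at (406238, 4881939) = 103.29 + (-0.001463)·(235) + (-0.005451)·(360) = 100.98 m.
That is lower than the 102.44 m at OW-B, so the point is downgradient.

downgradient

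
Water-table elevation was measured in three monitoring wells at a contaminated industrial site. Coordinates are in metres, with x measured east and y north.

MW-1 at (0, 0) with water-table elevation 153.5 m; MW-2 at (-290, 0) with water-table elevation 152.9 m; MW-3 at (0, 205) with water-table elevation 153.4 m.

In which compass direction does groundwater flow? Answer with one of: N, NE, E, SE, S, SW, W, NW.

∂h/∂x = (152.9 − 153.5) / (-290 − 0) = +0.002069
∂h/∂y = (153.4 − 153.5) / (205 − 0) = -0.0004878
Flow = −∇h = (-0.002069 east, +0.0004878 north), which points west.

W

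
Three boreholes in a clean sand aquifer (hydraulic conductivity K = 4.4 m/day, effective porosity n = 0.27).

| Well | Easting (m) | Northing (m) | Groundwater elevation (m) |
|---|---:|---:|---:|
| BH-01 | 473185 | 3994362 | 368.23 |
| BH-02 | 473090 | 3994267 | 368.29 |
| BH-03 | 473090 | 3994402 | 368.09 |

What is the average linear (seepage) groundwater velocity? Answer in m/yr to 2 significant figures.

Three-point gradient (reference BH-01): Δ to BH-02 = (-95, -95, +0.06), Δ to BH-03 = (-95, 40, -0.14).
∂h/∂x = +0.0008499, ∂h/∂y = -0.001481 (det = -12825).
|∇h| = √(0.0008499² + -0.001481²) = 0.001708
Seepage velocity v = K·i/n = 4.4 × 0.001708 / 0.27 = 0.02783 m/day = 10.16 m/yr.

10 m/yr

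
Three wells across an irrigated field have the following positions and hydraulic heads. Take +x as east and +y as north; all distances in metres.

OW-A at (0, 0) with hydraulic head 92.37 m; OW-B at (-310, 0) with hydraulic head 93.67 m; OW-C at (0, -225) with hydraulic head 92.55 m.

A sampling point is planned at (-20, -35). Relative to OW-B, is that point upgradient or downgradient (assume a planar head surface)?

downgradient

∂h/∂x = (93.67 − 92.37) / (-310 − 0) = -0.004194
∂h/∂y = (92.55 − 92.37) / (-225 − 0) = -0.0008000
Head at (-20, -35) = 92.37 + (-0.004194)·(-20) + (-0.0008000)·(-35) = 92.48 m.
That is lower than the 93.67 m at OW-B, so the point is downgradient.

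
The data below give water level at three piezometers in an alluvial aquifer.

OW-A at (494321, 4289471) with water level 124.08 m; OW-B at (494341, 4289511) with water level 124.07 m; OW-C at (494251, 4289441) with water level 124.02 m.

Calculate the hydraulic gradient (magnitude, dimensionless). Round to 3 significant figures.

With h = a·x + b·y + c and OW-A as origin, the differences give:
  20·a + 40·b = -0.01
  (-70)·a + (-30)·b = -0.06
Eliminate b (×(-30) and ×40, subtract): 2200·a = 2.700 → a = ∂h/∂x = +0.001227
Back-substitute: b = ∂h/∂y = -0.0008636.
|∇h| = √(0.001227² + -0.0008636²) = 0.0015

0.00150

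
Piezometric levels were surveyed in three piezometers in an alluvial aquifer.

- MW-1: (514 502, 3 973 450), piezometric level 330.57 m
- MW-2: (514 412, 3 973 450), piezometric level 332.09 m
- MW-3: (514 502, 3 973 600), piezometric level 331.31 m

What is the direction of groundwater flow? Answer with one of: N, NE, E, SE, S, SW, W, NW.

E

∂h/∂x = (332.09 − 330.57) / (514412 − 514502) = -0.01689
∂h/∂y = (331.31 − 330.57) / (3973600 − 3973450) = +0.004933
Flow = −∇h = (+0.01689 east, -0.004933 north), which points east.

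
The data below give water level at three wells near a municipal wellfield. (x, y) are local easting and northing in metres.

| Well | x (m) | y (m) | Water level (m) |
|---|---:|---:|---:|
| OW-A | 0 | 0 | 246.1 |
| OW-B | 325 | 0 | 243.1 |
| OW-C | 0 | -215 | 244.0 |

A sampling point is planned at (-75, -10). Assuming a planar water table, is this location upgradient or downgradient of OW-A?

∂h/∂x = (243.1 − 246.1) / (325 − 0) = -0.009231
∂h/∂y = (244.0 − 246.1) / (-215 − 0) = +0.009767
Head at (-75, -10) = 246.1 + (-0.009231)·(-75) + (+0.009767)·(-10) = 246.69 m.
That is higher than the 246.1 m at OW-A, so the point is upgradient.

upgradient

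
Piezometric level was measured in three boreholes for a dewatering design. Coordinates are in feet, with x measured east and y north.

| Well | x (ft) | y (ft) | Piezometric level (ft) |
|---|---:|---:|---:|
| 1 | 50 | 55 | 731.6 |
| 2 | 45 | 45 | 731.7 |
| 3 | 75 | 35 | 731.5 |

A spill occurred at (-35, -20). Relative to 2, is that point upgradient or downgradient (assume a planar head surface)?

Differences from 1: to 2 (Δx, Δy, Δh) = (-5, -10, +0.1); to 3 = (25, -20, -0.1).
Solve a·Δx + b·Δy = Δh: det = (-5)·(-20) − 25·(-10) = 350.
∂h/∂x = [(+0.1)·(-20) − (-0.1)·(-10)] / 350 = -0.008571
∂h/∂y = [(-5)·(-0.1) − 25·(+0.1)] / 350 = -0.005714
Head at (-35, -20) = 731.6 + (-0.008571)·(-85) + (-0.005714)·(-75) = 732.76 ft.
That is higher than the 731.7 ft at 2, so the point is upgradient.

upgradient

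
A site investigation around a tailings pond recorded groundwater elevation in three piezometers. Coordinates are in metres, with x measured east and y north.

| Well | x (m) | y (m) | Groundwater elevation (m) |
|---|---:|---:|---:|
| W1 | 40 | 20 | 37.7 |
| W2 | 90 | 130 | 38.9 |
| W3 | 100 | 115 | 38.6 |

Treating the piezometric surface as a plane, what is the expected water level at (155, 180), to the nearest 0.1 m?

39.1 m

Differences from W1: to W2 (Δx, Δy, Δh) = (50, 110, +1.2); to W3 = (60, 95, +0.9).
Solve a·Δx + b·Δy = Δh: det = 50·95 − 60·110 = -1850.
∂h/∂x = [(+1.2)·95 − (+0.9)·110] / -1850 = -0.008108
∂h/∂y = [50·(+0.9) − 60·(+1.2)] / -1850 = +0.01459
h(155, 180) = 37.7 + (-0.008108)·(115) + (+0.01459)·(160) = 37.7 -0.932 +2.335 = 39.103 m.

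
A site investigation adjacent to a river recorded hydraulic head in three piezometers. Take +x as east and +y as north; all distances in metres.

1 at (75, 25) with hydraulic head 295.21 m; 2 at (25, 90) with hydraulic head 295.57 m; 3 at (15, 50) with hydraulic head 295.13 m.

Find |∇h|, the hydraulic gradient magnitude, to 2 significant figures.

Taking 1 as reference: 2−1 = (-50, 65, +0.36); 3−1 = (-60, 25, -0.08).
Solve a·Δx + b·Δy = Δh: det = (-50)·25 − (-60)·65 = 2650.
∂h/∂x = [(+0.36)·25 − (-0.08)·65] / 2650 = +0.005358
∂h/∂y = [(-50)·(-0.08) − (-60)·(+0.36)] / 2650 = +0.009660
|∇h| = √(0.005358² + 0.009660²) = 0.01105

0.011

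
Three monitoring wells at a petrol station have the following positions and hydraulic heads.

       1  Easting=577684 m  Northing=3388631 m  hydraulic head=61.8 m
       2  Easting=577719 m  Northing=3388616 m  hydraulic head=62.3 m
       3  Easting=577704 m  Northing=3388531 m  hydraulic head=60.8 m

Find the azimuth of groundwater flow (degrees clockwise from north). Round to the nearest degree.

235°

With h = a·x + b·y + c and 1 as origin, the differences give:
  35·a + (-15)·b = +0.5
  20·a + (-100)·b = -1.0
Eliminate b (×(-100) and ×(-15), subtract): -3200·a = -65.00 → a = ∂h/∂x = +0.02031
Back-substitute: b = ∂h/∂y = +0.01406.
Flow direction (−∇h) has components (-0.02031 E, -0.01406 N).
Azimuth = atan2(E, N) = atan2(-0.02031, -0.01406) = 235.3° ≈ 235°.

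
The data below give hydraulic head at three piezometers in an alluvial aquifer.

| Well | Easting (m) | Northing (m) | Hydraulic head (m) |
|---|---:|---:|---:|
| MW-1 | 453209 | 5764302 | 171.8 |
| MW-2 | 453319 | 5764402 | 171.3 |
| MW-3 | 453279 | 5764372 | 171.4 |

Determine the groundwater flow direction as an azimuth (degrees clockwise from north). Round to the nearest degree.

Three-point gradient (reference MW-1): Δ to MW-2 = (110, 100, -0.5), Δ to MW-3 = (70, 70, -0.4).
∂h/∂x = +0.007143, ∂h/∂y = -0.01286 (det = 700).
Flow direction (−∇h) has components (-0.007143 E, +0.01286 N).
Azimuth = atan2(E, N) = atan2(-0.007143, +0.01286) = 330.9° ≈ 331°.

331°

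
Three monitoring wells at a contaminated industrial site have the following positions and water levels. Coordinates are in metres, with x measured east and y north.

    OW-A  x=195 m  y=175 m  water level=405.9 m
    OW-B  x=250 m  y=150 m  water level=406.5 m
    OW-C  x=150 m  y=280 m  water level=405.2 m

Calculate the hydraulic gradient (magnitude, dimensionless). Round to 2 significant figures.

0.010

Taking OW-A as reference: OW-B−OW-A = (55, -25, +0.6); OW-C−OW-A = (-45, 105, -0.7).
Solve a·Δx + b·Δy = Δh: det = 55·105 − (-45)·(-25) = 4650.
∂h/∂x = [(+0.6)·105 − (-0.7)·(-25)] / 4650 = +0.009785
∂h/∂y = [55·(-0.7) − (-45)·(+0.6)] / 4650 = -0.002473
|∇h| = √(0.009785² + -0.002473²) = 0.01009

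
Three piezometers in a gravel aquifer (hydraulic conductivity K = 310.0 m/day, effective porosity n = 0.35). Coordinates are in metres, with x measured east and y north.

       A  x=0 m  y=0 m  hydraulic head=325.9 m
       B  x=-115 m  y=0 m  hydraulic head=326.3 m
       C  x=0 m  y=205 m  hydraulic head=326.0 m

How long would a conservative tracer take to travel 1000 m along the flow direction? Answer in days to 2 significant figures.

∂h/∂x = (326.3 − 325.9) / (-115 − 0) = -0.003478
∂h/∂y = (326.0 − 325.9) / (205 − 0) = +0.0004878
|∇h| = √(-0.003478² + 0.0004878²) = 0.003512
Seepage velocity v = K·i/n = 310.0 × 0.003512 / 0.35 = 3.111 m/day.
t = 1000 / 3.111 = 321.4 days.

320 days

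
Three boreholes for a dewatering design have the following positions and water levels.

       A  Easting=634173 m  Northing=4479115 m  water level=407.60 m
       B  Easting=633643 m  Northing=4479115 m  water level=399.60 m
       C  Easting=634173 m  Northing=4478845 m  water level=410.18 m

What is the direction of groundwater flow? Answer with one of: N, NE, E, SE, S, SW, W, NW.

NW

∂h/∂x = (399.60 − 407.60) / (633643 − 634173) = +0.01509
∂h/∂y = (410.18 − 407.60) / (4478845 − 4479115) = -0.009556
Flow = −∇h = (-0.01509 east, +0.009556 north), which points northwest.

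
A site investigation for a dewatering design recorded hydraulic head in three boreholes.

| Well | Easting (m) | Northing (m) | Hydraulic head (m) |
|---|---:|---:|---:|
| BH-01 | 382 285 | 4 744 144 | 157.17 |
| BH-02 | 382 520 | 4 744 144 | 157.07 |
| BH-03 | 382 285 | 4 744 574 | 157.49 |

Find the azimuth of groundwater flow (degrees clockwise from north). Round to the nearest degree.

∂h/∂x = (157.07 − 157.17) / (382520 − 382285) = -0.0004255
∂h/∂y = (157.49 − 157.17) / (4744574 − 4744144) = +0.0007442
Flow direction (−∇h) has components (+0.0004255 E, -0.0007442 N).
Azimuth = atan2(E, N) = atan2(+0.0004255, -0.0007442) = 150.2° ≈ 150°.

150°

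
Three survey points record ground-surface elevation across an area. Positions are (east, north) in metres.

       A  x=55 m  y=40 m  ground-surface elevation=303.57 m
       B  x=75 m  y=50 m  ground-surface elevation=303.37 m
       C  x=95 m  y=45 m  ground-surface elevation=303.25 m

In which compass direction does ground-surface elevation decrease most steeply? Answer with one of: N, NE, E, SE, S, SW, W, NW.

Differences from A: to B (Δx, Δy, Δh) = (20, 10, -0.20); to C = (40, 5, -0.32).
Solve a·Δx + b·Δy = Δz: det = 20·5 − 40·10 = -300.
∂z/∂x = [(-0.20)·5 − (-0.32)·10] / -300 = -0.007333
∂z/∂y = [20·(-0.32) − 40·(-0.20)] / -300 = -0.005333
Steepest decrease is along −∇f = (+0.007333 E, +0.005333 N) → northeast.

NE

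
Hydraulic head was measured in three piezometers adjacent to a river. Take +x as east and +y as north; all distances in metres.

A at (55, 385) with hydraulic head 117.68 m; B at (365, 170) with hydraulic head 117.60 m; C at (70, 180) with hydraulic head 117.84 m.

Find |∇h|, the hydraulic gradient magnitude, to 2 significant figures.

0.0012

Three-point gradient (reference A): Δ to B = (310, -215, -0.08), Δ to C = (15, -205, +0.16).
∂h/∂x = -0.0008421, ∂h/∂y = -0.0008421 (det = -60325).
|∇h| = √(-0.0008421² + -0.0008421²) = 0.001191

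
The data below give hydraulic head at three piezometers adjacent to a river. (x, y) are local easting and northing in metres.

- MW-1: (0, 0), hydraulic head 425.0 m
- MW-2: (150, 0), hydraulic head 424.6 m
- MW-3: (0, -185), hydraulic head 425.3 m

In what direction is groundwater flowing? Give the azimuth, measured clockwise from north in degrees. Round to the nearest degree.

059°

∂h/∂x = (424.6 − 425.0) / (150 − 0) = -0.002667
∂h/∂y = (425.3 − 425.0) / (-185 − 0) = -0.001622
Flow direction (−∇h) has components (+0.002667 E, +0.001622 N).
Azimuth = atan2(E, N) = atan2(+0.002667, +0.001622) = 58.7° ≈ 059°.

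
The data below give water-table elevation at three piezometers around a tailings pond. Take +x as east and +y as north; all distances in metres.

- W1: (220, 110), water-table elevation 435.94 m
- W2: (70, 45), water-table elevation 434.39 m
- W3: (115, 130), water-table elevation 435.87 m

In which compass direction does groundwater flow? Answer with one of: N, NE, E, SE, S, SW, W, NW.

With h = a·x + b·y + c and W1 as origin, the differences give:
  (-150)·a + (-65)·b = -1.55
  (-105)·a + 20·b = -0.07
Eliminate b (×20 and ×(-65), subtract): -9825·a = -35.550 → a = ∂h/∂x = +0.003618
Back-substitute: b = ∂h/∂y = +0.01550.
Flow = −∇h = (-0.003618 east, -0.01550 north), which points south.

S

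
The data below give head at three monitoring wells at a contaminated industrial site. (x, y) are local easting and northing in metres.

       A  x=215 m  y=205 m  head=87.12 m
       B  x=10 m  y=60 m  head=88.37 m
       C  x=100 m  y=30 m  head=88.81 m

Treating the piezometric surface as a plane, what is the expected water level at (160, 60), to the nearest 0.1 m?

88.6 m

Three-point gradient (reference A): Δ to B = (-205, -145, +1.25), Δ to C = (-115, -175, +1.69).
∂h/∂x = +0.001370, ∂h/∂y = -0.01056 (det = 19200).
h(160, 60) = 87.12 + (+0.001370)·(-55) + (-0.01056)·(-145) = 87.12 -0.075 +1.531 = 88.575 m.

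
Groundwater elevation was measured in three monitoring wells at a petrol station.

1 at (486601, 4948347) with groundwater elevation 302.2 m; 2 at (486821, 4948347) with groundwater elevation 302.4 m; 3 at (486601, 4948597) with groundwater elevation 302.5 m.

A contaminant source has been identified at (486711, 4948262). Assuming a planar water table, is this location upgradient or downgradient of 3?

downgradient

∂h/∂x = (302.4 − 302.2) / (486821 − 486601) = +0.0009091
∂h/∂y = (302.5 − 302.2) / (4948597 − 4948347) = +0.001200
Head at (486711, 4948262) = 302.2 + (+0.0009091)·(110) + (+0.001200)·(-85) = 302.20 m.
That is lower than the 302.5 m at 3, so the point is downgradient.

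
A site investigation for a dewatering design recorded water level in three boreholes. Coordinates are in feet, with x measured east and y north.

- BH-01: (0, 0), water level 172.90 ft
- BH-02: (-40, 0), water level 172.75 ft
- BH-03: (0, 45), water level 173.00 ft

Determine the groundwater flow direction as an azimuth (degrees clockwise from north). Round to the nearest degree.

∂h/∂x = (172.75 − 172.90) / (-40 − 0) = +0.003750
∂h/∂y = (173.00 − 172.90) / (45 − 0) = +0.002222
Flow direction (−∇h) has components (-0.003750 E, -0.002222 N).
Azimuth = atan2(E, N) = atan2(-0.003750, -0.002222) = 239.3° ≈ 239°.

239°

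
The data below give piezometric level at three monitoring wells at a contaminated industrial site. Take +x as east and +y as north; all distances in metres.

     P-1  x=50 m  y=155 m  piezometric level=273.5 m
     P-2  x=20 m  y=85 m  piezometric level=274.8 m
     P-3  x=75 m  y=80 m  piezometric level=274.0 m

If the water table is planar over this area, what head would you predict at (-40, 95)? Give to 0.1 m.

275.6 m

With h = a·x + b·y + c and P-1 as origin, the differences give:
  (-30)·a + (-70)·b = +1.3
  25·a + (-75)·b = +0.5
Eliminate b (×(-75) and ×(-70), subtract): 4000·a = -62.50 → a = ∂h/∂x = -0.01563
Back-substitute: b = ∂h/∂y = -0.01188.
h(-40, 95) = 273.5 + (-0.01563)·(-90) + (-0.01188)·(-60) = 273.5 +1.406 +0.713 = 275.619 m.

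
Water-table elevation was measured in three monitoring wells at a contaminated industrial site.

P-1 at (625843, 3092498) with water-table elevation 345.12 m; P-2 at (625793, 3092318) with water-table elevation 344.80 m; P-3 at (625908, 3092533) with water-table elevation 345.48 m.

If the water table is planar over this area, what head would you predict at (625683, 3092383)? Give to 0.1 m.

344.2 m

Taking P-1 as reference: P-2−P-1 = (-50, -180, -0.32); P-3−P-1 = (65, 35, +0.36).
Determinant of the coordinate differences = (-50)·35 − 65·(-180) = 9950.
∂h/∂x = [(-0.32)·35 − (+0.36)·(-180)] / 9950 = +0.005387
∂h/∂y = [(-50)·(+0.36) − 65·(-0.32)] / 9950 = +0.0002814
h(625683, 3092383) = 345.12 + (+0.005387)·(-160) + (+0.0002814)·(-115) = 345.12 -0.862 -0.032 = 344.226 m.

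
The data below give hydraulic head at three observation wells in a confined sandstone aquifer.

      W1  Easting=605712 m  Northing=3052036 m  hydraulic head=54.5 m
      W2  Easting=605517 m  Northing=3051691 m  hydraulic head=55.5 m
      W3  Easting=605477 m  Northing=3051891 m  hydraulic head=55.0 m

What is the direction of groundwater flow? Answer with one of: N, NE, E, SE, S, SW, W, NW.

With h = a·x + b·y + c and W1 as origin, the differences give:
  (-195)·a + (-345)·b = +1.0
  (-235)·a + (-145)·b = +0.5
Eliminate b (×(-145) and ×(-345), subtract): -52800·a = 27.50 → a = ∂h/∂x = -0.0005208
Back-substitute: b = ∂h/∂y = -0.002604.
Flow = −∇h = (+0.0005208 east, +0.002604 north), which points north.

N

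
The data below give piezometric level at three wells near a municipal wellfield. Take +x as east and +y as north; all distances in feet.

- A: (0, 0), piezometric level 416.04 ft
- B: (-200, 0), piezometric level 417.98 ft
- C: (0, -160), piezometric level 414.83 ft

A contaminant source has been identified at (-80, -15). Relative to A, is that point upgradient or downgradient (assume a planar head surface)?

∂h/∂x = (417.98 − 416.04) / (-200 − 0) = -0.009700
∂h/∂y = (414.83 − 416.04) / (-160 − 0) = +0.007563
Head at (-80, -15) = 416.04 + (-0.009700)·(-80) + (+0.007563)·(-15) = 416.70 ft.
That is higher than the 416.04 ft at A, so the point is upgradient.

upgradient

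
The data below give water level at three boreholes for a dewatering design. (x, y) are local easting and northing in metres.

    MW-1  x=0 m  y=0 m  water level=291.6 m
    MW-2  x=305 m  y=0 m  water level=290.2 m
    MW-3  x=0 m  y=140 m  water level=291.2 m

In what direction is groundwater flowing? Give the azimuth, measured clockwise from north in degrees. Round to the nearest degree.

∂h/∂x = (290.2 − 291.6) / (305 − 0) = -0.004590
∂h/∂y = (291.2 − 291.6) / (140 − 0) = -0.002857
Flow direction (−∇h) has components (+0.004590 E, +0.002857 N).
Azimuth = atan2(E, N) = atan2(+0.004590, +0.002857) = 58.1° ≈ 058°.

058°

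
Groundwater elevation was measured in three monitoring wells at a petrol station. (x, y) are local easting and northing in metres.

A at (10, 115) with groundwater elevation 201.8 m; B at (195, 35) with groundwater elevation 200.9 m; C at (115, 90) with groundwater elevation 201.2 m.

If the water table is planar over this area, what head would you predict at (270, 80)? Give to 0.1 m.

200.2 m

With h = a·x + b·y + c and A as origin, the differences give:
  185·a + (-80)·b = -0.9
  105·a + (-25)·b = -0.6
Eliminate b (×(-25) and ×(-80), subtract): 3775·a = -25.50 → a = ∂h/∂x = -0.006755
Back-substitute: b = ∂h/∂y = -0.004371.
h(270, 80) = 201.8 + (-0.006755)·(260) + (-0.004371)·(-35) = 201.8 -1.756 +0.153 = 200.197 m.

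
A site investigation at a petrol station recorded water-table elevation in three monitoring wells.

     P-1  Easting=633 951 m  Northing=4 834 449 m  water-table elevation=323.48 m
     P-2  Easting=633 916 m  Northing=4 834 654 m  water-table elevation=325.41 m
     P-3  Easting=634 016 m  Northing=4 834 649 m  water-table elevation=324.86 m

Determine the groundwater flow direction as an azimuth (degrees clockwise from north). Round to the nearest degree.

149°

Differences from P-1: to P-2 (Δx, Δy, Δh) = (-35, 205, +1.93); to P-3 = (65, 200, +1.38).
Solve a·Δx + b·Δy = Δh: det = (-35)·200 − 65·205 = -20325.
∂h/∂x = [(+1.93)·200 − (+1.38)·205] / -20325 = -0.005073
∂h/∂y = [(-35)·(+1.38) − 65·(+1.93)] / -20325 = +0.008549
Flow direction (−∇h) has components (+0.005073 E, -0.008549 N).
Azimuth = atan2(E, N) = atan2(+0.005073, -0.008549) = 149.3° ≈ 149°.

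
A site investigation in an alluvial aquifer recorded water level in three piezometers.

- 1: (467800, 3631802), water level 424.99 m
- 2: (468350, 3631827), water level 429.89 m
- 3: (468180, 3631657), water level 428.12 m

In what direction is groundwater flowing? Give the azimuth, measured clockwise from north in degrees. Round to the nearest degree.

Differences from 1: to 2 (Δx, Δy, Δh) = (550, 25, +4.90); to 3 = (380, -145, +3.13).
Determinant of the coordinate differences = 550·(-145) − 380·25 = -89250.
∂h/∂x = [(+4.90)·(-145) − (+3.13)·25] / -89250 = +0.008838
∂h/∂y = [550·(+3.13) − 380·(+4.90)] / -89250 = +0.001574
Flow direction (−∇h) has components (-0.008838 E, -0.001574 N).
Azimuth = atan2(E, N) = atan2(-0.008838, -0.001574) = 259.9° ≈ 260°.

260°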